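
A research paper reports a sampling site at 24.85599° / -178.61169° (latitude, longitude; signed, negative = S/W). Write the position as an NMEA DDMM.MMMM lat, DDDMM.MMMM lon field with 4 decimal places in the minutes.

φ: 24° + 0.855990 × 60 = 24° 51.359400′
Longitude is negative → W; |value| = 178.611690
λ: 178° + 0.611690 × 60 = 178° 36.701400′

2451.3594,N / 17836.7014,W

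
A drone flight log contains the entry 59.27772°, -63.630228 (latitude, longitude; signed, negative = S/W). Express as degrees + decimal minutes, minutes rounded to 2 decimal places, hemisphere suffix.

59° 16.66′ N, 63° 37.81′ W

Lat: 59° + 0.277720 × 60 = 59° 16.6632′
Longitude is negative → W; |value| = 63.630228
Longitude: minutes = (63.630228 − 63) × 60 = 37.8137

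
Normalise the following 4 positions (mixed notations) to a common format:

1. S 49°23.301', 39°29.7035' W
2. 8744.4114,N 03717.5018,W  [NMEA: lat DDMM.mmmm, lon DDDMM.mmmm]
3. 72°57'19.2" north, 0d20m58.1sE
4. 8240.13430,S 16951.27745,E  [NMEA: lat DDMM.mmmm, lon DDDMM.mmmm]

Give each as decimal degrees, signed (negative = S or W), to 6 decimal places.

Point 1:
  Latitude: 23.301′ = 0.388350°; total 49.3883500
  S ⇒ negate
  Longitude: 39 + 29.7035/60 = 39.4950583
  W → negative
Point 2:
  Lat: split at 2 digits → 87° and 44.4114′; 87 + 44.4114/60 = 87.7401900
  N ⇒ keep positive
  Lon: degrees = first 3 digits = 37, minutes = 17.5018; 37 + 17.5018/60 = 37.2916967
  W ⇒ negate
Point 3:
  Lat: 72° + 57/60 + 19.2/3600 = 72 + 0.950000 + 0.005333 = 72.9553333
  N → positive
  λ: 20′ + 58.1″ = 20.96833′; 0 + 20.96833/60 = 0.3494722
  E ⇒ keep positive
Point 4:
  φ: split at 2 digits → 82° and 40.1343′; 82 + 40.1343/60 = 82.6689050
  S → negative
  λ: split at 3 digits → 169° and 51.27745′; 169 + 51.27745/60 = 169.8546242
  E → positive

1. -49.388350, -39.495058
2. 87.740190, -37.291697
3. 72.955333, 0.349472
4. -82.668905, 169.854624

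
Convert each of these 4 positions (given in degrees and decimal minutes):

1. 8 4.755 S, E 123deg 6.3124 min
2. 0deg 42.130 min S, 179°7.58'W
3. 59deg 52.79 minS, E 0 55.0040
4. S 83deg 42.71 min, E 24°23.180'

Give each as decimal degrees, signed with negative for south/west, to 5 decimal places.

Point 1:
  Lat: 8 + 4.755/60 = 8.079250
  hemisphere S, so the sign is −
  λ: 6.3124′ = 0.105207°; total 123.105207
  E → positive
Point 2:
  Lat: 0 + 42.13/60 = 0.702167
  S ⇒ negate
  Longitude: 7.58′ = 0.126333°; total 179.126333
  hemisphere W, so the sign is −
Point 3:
  Lat: 52.79′ = 0.879833°; total 59.879833
  hemisphere S, so the sign is −
  Lon: 0 + 55.004/60 = 0.916733
  E ⇒ keep positive
Point 4:
  φ: 42.71′ = 0.711833°; total 83.711833
  S → negative
  Longitude: 24 + 23.18/60 = 24.386333
  E ⇒ keep positive

1. -8.07925, 123.10521
2. -0.70217, -179.12633
3. -59.87983, 0.91673
4. -83.71183, 24.38633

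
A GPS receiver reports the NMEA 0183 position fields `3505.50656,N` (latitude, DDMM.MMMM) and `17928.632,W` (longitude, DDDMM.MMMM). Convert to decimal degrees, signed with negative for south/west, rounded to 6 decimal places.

Latitude: split at 2 digits → 35° and 5.50656′; 35 + 5.50656/60 = 35.0917760
N ⇒ keep positive
λ: split at 3 digits → 179° and 28.632′; 179 + 28.632/60 = 179.4772000
W → negative

35.091776, -179.477200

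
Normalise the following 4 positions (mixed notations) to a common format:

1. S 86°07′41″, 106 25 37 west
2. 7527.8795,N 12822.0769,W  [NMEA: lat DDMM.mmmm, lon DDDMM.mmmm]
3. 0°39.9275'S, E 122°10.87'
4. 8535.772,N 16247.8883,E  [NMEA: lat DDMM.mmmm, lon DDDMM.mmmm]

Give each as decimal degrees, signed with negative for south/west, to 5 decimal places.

1. -86.12806, -106.42694
2. 75.46466, -128.36795
3. -0.66546, 122.18117
4. 85.59620, 162.79814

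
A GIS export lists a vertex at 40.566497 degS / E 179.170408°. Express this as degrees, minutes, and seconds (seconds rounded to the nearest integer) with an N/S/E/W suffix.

40°33′59″ S, 179°10′13″ E

Latitude: whole degrees 40; 33.98982′ → 33′ and 59.39″
λ: whole degrees 179; 10.22448′ → 10′ and 13.47″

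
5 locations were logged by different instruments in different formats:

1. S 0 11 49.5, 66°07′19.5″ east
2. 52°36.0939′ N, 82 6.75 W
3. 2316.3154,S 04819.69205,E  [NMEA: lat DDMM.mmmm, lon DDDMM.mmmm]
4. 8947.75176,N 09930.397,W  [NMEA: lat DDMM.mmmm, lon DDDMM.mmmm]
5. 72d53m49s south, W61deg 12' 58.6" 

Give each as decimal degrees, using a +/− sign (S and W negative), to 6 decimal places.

1. -0.197083, 66.122083
2. 52.601565, -82.112500
3. -23.271923, 48.328201
4. 89.795863, -99.506617
5. -72.896944, -61.216278

Point 1:
  Latitude: 0 + 11/60 + 49.5/3600 = 0.1970833
  hemisphere S, so the sign is −
  Lon: 7′ + 19.5″ = 7.32500′; 66 + 7.32500/60 = 66.1220833
  E ⇒ keep positive
Point 2:
  φ: 52 + 36.0939/60 = 52.6015650
  N ⇒ keep positive
  Longitude: 6.75′ = 0.112500°; total 82.1125000
  W ⇒ negate
Point 3:
  Latitude: degrees = first 2 digits = 23, minutes = 16.3154; 23 + 16.3154/60 = 23.2719233
  hemisphere S, so the sign is −
  Lon: split at 3 digits → 048° and 19.69205′; 48 + 19.69205/60 = 48.3282008
  E → positive
Point 4:
  Lat: split at 2 digits → 89° and 47.75176′; 89 + 47.75176/60 = 89.7958627
  N ⇒ keep positive
  λ: degrees = first 3 digits = 99, minutes = 30.397; 99 + 30.397/60 = 99.5066167
  hemisphere W, so the sign is −
Point 5:
  Lat: 72° + 53/60 + 49/3600 = 72 + 0.883333 + 0.013611 = 72.8969444
  hemisphere S, so the sign is −
  Longitude: 12′ + 58.6″ = 12.97667′; 61 + 12.97667/60 = 61.2162778
  W → negative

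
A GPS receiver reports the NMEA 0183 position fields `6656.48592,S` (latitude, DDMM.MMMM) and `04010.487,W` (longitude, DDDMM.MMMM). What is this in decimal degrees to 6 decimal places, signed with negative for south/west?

-66.941432, -40.174783

Latitude: degrees = first 2 digits = 66, minutes = 56.48592; 66 + 56.48592/60 = 66.9414320
hemisphere S, so the sign is −
λ: split at 3 digits → 040° and 10.487′; 40 + 10.487/60 = 40.1747833
W ⇒ negate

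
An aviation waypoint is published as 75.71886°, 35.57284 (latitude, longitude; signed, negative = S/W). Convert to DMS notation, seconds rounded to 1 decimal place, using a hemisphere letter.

75°43′7.9″ N, 35°34′22.2″ E

Lat: 0.718860° → 43.13160′; 0.13160 × 60 = 7.896″
λ: 0.572840° → 34.37040′; 0.37040 × 60 = 22.224″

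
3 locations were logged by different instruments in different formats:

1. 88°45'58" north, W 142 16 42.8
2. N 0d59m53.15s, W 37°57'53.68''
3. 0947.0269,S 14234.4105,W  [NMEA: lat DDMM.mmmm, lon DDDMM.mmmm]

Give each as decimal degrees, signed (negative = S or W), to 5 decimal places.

1. 88.76611, -142.27856
2. 0.99810, -37.96491
3. -9.78378, -142.57351

Point 1:
  Lat: 88 + 45/60 + 58/3600 = 88.766111
  N → positive
  Lon: 16′ + 42.8″ = 16.71333′; 142 + 16.71333/60 = 142.278556
  hemisphere W, so the sign is −
Point 2:
  φ: 0 + 59/60 + 53.15/3600 = 0.998097
  N ⇒ keep positive
  λ: 57′ + 53.68″ = 57.89467′; 37 + 57.89467/60 = 37.964911
  hemisphere W, so the sign is −
Point 3:
  Lat: split at 2 digits → 09° and 47.0269′; 9 + 47.0269/60 = 9.783782
  S ⇒ negate
  Longitude: degrees = first 3 digits = 142, minutes = 34.4105; 142 + 34.4105/60 = 142.573508
  hemisphere W, so the sign is −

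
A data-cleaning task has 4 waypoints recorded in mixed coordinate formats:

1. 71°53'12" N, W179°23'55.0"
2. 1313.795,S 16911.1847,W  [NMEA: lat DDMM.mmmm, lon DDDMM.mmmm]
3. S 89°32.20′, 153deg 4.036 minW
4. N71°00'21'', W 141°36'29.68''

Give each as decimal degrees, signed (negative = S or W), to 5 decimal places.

1. 71.88667, -179.39861
2. -13.22992, -169.18641
3. -89.53667, -153.06727
4. 71.00583, -141.60824

Point 1:
  Latitude: 71° + 53/60 + 12/3600 = 71 + 0.883333 + 0.003333 = 71.886667
  N ⇒ keep positive
  Longitude: 23′ + 55″ = 23.91667′; 179 + 23.91667/60 = 179.398611
  W ⇒ negate
Point 2:
  Lat: degrees = first 2 digits = 13, minutes = 13.795; 13 + 13.795/60 = 13.229917
  S ⇒ negate
  Longitude: split at 3 digits → 169° and 11.1847′; 169 + 11.1847/60 = 169.186412
  W ⇒ negate
Point 3:
  φ: 89 + 32.2/60 = 89.536667
  hemisphere S, so the sign is −
  λ: 153 + 4.036/60 = 153.067267
  hemisphere W, so the sign is −
Point 4:
  Latitude: 71 + 0/60 + 21/3600 = 71.005833
  N → positive
  λ: 36′ + 29.68″ = 36.49467′; 141 + 36.49467/60 = 141.608244
  W ⇒ negate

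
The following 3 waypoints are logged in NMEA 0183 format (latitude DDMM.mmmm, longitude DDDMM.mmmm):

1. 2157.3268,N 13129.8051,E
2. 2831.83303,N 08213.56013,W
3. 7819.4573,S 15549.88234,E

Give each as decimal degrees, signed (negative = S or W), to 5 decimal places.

1. 21.95545, 131.49675
2. 28.53055, -82.22600
3. -78.32429, 155.83137

Point 1:
  Lat: degrees = first 2 digits = 21, minutes = 57.3268; 21 + 57.3268/60 = 21.955447
  N → positive
  Lon: degrees = first 3 digits = 131, minutes = 29.8051; 131 + 29.8051/60 = 131.496752
  E ⇒ keep positive
Point 2:
  φ: degrees = first 2 digits = 28, minutes = 31.83303; 28 + 31.83303/60 = 28.530551
  N → positive
  Longitude: split at 3 digits → 082° and 13.56013′; 82 + 13.56013/60 = 82.226002
  W → negative
Point 3:
  Lat: split at 2 digits → 78° and 19.4573′; 78 + 19.4573/60 = 78.324288
  S ⇒ negate
  λ: degrees = first 3 digits = 155, minutes = 49.88234; 155 + 49.88234/60 = 155.831372
  E → positive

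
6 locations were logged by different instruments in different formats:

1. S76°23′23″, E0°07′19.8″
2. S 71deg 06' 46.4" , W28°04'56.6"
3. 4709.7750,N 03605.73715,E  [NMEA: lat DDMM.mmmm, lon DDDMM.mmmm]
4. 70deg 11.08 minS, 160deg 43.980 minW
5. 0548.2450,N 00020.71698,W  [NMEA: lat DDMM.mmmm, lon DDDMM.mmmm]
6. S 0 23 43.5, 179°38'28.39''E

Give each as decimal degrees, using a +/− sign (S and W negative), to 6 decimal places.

1. -76.389722, 0.122167
2. -71.112889, -28.082389
3. 47.162917, 36.095619
4. -70.184667, -160.733000
5. 5.804083, -0.345283
6. -0.395417, 179.641219

Point 1:
  φ: 23′ + 23″ = 23.38333′; 76 + 23.38333/60 = 76.3897222
  S → negative
  Lon: 0 + 7/60 + 19.8/3600 = 0.1221667
  E → positive
Point 2:
  Latitude: 71 + 6/60 + 46.4/3600 = 71.1128889
  hemisphere S, so the sign is −
  Lon: 4′ + 56.6″ = 4.94333′; 28 + 4.94333/60 = 28.0823889
  hemisphere W, so the sign is −
Point 3:
  φ: degrees = first 2 digits = 47, minutes = 9.775; 47 + 9.775/60 = 47.1629167
  N ⇒ keep positive
  λ: degrees = first 3 digits = 36, minutes = 5.73715; 36 + 5.73715/60 = 36.0956192
  E → positive
Point 4:
  Lat: 70 + 11.08/60 = 70.1846667
  S → negative
  Longitude: 160 + 43.98/60 = 160.7330000
  hemisphere W, so the sign is −
Point 5:
  φ: split at 2 digits → 05° and 48.245′; 5 + 48.245/60 = 5.8040833
  N ⇒ keep positive
  λ: degrees = first 3 digits = 0, minutes = 20.71698; 0 + 20.71698/60 = 0.3452830
  W ⇒ negate
Point 6:
  φ: 23′ + 43.5″ = 23.72500′; 0 + 23.72500/60 = 0.3954167
  S ⇒ negate
  Lon: 179 + 38/60 + 28.39/3600 = 179.6412194
  E ⇒ keep positive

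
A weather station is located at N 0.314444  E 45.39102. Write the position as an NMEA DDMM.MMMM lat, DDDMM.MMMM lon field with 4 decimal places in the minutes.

φ: fractional part 0.314444 → 18.866640 minutes
Lon: minutes = (45.391020 − 45) × 60 = 23.461200

0018.8666,N / 04523.4612,E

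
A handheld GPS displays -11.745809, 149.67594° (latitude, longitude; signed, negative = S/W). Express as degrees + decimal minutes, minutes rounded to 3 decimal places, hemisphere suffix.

Latitude is negative → S; |value| = 11.745809
φ: minutes = (11.745809 − 11) × 60 = 44.74854
λ: minutes = (149.675940 − 149) × 60 = 40.55640

11° 44.749′ S, 149° 40.556′ E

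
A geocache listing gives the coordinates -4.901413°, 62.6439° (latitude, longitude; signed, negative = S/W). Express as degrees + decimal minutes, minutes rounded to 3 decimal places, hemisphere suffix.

4° 54.085′ S, 62° 38.634′ E

Latitude is negative → S; |value| = 4.901413
Lat: minutes = (4.901413 − 4) × 60 = 54.08478
Lon: minutes = (62.643900 − 62) × 60 = 38.63400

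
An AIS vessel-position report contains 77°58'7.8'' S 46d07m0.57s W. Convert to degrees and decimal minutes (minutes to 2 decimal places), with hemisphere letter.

77° 58.13′ S, 46° 7.01′ W

Lat: seconds/60 = 0.13000; minutes = 58 + 0.13000 = 58.1300
λ: seconds/60 = 0.00950; minutes = 7 + 0.00950 = 7.0095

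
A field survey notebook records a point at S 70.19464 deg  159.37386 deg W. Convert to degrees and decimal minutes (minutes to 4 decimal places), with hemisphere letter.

Latitude: minutes = (70.194640 − 70) × 60 = 11.678400
λ: 159° + 0.373860 × 60 = 159° 22.431600′

70° 11.6784′ S, 159° 22.4316′ W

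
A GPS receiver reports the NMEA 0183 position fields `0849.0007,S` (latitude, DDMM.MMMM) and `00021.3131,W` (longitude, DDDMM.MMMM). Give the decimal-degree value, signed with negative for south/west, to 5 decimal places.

Lat: degrees = first 2 digits = 8, minutes = 49.0007; 8 + 49.0007/60 = 8.816678
S → negative
Lon: split at 3 digits → 000° and 21.3131′; 0 + 21.3131/60 = 0.355218
W → negative

-8.81668, -0.35522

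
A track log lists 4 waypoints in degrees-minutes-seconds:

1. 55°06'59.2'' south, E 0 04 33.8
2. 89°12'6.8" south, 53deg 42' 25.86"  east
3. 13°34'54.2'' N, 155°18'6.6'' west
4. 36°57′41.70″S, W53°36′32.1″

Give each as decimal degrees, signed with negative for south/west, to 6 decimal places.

1. -55.116444, 0.076056
2. -89.201889, 53.707183
3. 13.581722, -155.301833
4. -36.961583, -53.608917

Point 1:
  Lat: 55° + 6/60 + 59.2/3600 = 55 + 0.100000 + 0.016444 = 55.1164444
  S ⇒ negate
  Longitude: 0 + 4/60 + 33.8/3600 = 0.0760556
  E ⇒ keep positive
Point 2:
  Latitude: 12′ + 6.8″ = 12.11333′; 89 + 12.11333/60 = 89.2018889
  S → negative
  Lon: 53° + 42/60 + 25.86/3600 = 53 + 0.700000 + 0.007183 = 53.7071833
  E ⇒ keep positive
Point 3:
  Lat: 13 + 34/60 + 54.2/3600 = 13.5817222
  N ⇒ keep positive
  Longitude: 155 + 18/60 + 6.6/3600 = 155.3018333
  W ⇒ negate
Point 4:
  Lat: 36° + 57/60 + 41.7/3600 = 36 + 0.950000 + 0.011583 = 36.9615833
  S ⇒ negate
  λ: 36′ + 32.1″ = 36.53500′; 53 + 36.53500/60 = 53.6089167
  W ⇒ negate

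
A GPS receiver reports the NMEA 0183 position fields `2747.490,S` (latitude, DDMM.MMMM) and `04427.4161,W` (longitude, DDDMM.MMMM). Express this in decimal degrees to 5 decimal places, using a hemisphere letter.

27.79150° S, 44.45694° W

Latitude: split at 2 digits → 27° and 47.49′; 27 + 47.49/60 = 27.791500
Longitude: split at 3 digits → 044° and 27.4161′; 44 + 27.4161/60 = 44.456935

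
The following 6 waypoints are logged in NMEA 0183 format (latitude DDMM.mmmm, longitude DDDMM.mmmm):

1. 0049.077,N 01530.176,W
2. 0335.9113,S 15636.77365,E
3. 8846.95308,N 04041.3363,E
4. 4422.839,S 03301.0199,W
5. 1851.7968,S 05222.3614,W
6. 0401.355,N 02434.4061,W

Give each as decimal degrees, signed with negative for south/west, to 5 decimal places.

1. 0.81795, -15.50293
2. -3.59852, 156.61289
3. 88.78255, 40.68894
4. -44.38065, -33.01700
5. -18.86328, -52.37269
6. 4.02258, -24.57344

Point 1:
  Latitude: split at 2 digits → 00° and 49.077′; 0 + 49.077/60 = 0.817950
  N → positive
  Lon: split at 3 digits → 015° and 30.176′; 15 + 30.176/60 = 15.502933
  W ⇒ negate
Point 2:
  φ: split at 2 digits → 03° and 35.9113′; 3 + 35.9113/60 = 3.598522
  S → negative
  Lon: degrees = first 3 digits = 156, minutes = 36.77365; 156 + 36.77365/60 = 156.612894
  E ⇒ keep positive
Point 3:
  Latitude: split at 2 digits → 88° and 46.95308′; 88 + 46.95308/60 = 88.782551
  N ⇒ keep positive
  λ: degrees = first 3 digits = 40, minutes = 41.3363; 40 + 41.3363/60 = 40.688938
  E ⇒ keep positive
Point 4:
  Lat: degrees = first 2 digits = 44, minutes = 22.839; 44 + 22.839/60 = 44.380650
  hemisphere S, so the sign is −
  λ: split at 3 digits → 033° and 1.0199′; 33 + 1.0199/60 = 33.016998
  W ⇒ negate
Point 5:
  Latitude: split at 2 digits → 18° and 51.7968′; 18 + 51.7968/60 = 18.863280
  S ⇒ negate
  Lon: degrees = first 3 digits = 52, minutes = 22.3614; 52 + 22.3614/60 = 52.372690
  hemisphere W, so the sign is −
Point 6:
  φ: split at 2 digits → 04° and 1.355′; 4 + 1.355/60 = 4.022583
  N → positive
  λ: degrees = first 3 digits = 24, minutes = 34.4061; 24 + 34.4061/60 = 24.573435
  W → negative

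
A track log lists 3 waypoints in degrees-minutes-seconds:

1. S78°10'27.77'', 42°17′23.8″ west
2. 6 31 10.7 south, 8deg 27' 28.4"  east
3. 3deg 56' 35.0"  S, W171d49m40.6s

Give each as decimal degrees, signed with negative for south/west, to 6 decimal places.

Point 1:
  Latitude: 10′ + 27.77″ = 10.46283′; 78 + 10.46283/60 = 78.1743806
  hemisphere S, so the sign is −
  Longitude: 42° + 17/60 + 23.8/3600 = 42 + 0.283333 + 0.006611 = 42.2899444
  W ⇒ negate
Point 2:
  Latitude: 31′ + 10.7″ = 31.17833′; 6 + 31.17833/60 = 6.5196389
  S → negative
  Longitude: 27′ + 28.4″ = 27.47333′; 8 + 27.47333/60 = 8.4578889
  E → positive
Point 3:
  Lat: 3° + 56/60 + 35/3600 = 3 + 0.933333 + 0.009722 = 3.9430556
  hemisphere S, so the sign is −
  Longitude: 171 + 49/60 + 40.6/3600 = 171.8279444
  W ⇒ negate

1. -78.174381, -42.289944
2. -6.519639, 8.457889
3. -3.943056, -171.827944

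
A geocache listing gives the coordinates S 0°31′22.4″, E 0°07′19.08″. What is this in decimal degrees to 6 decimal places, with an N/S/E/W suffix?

Lat: 31′ + 22.4″ = 31.37333′; 0 + 31.37333/60 = 0.5228889
Lon: 0 + 7/60 + 19.08/3600 = 0.1219667

0.522889° S, 0.121967° E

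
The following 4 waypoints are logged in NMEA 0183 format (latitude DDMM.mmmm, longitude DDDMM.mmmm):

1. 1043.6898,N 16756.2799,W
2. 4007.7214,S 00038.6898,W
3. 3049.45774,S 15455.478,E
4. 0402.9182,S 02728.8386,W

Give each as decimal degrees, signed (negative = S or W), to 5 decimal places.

1. 10.72816, -167.93800
2. -40.12869, -0.64483
3. -30.82430, 154.92463
4. -4.04864, -27.48064

Point 1:
  Latitude: split at 2 digits → 10° and 43.6898′; 10 + 43.6898/60 = 10.728163
  N ⇒ keep positive
  Longitude: split at 3 digits → 167° and 56.2799′; 167 + 56.2799/60 = 167.937998
  W ⇒ negate
Point 2:
  Latitude: degrees = first 2 digits = 40, minutes = 7.7214; 40 + 7.7214/60 = 40.128690
  S → negative
  Longitude: degrees = first 3 digits = 0, minutes = 38.6898; 0 + 38.6898/60 = 0.644830
  W ⇒ negate
Point 3:
  φ: split at 2 digits → 30° and 49.45774′; 30 + 49.45774/60 = 30.824296
  hemisphere S, so the sign is −
  Lon: split at 3 digits → 154° and 55.478′; 154 + 55.478/60 = 154.924633
  E ⇒ keep positive
Point 4:
  Latitude: split at 2 digits → 04° and 2.9182′; 4 + 2.9182/60 = 4.048637
  hemisphere S, so the sign is −
  Longitude: split at 3 digits → 027° and 28.8386′; 27 + 28.8386/60 = 27.480643
  W → negative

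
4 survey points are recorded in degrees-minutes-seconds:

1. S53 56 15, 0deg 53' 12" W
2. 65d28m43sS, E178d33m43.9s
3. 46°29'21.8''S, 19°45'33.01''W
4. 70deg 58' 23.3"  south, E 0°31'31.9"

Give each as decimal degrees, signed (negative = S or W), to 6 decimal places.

1. -53.937500, -0.886667
2. -65.478611, 178.562194
3. -46.489389, -19.759169
4. -70.973139, 0.525528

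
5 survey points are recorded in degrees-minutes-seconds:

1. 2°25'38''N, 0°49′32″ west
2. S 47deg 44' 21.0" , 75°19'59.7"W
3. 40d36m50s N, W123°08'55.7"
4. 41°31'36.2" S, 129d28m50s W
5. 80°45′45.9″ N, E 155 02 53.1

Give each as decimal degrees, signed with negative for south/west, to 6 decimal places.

1. 2.427222, -0.825556
2. -47.739167, -75.333250
3. 40.613889, -123.148806
4. -41.526722, -129.480556
5. 80.762750, 155.048083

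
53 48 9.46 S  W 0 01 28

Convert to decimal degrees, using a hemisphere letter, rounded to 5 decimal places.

53.80263° S, 0.02444° W

Latitude: 48′ + 9.46″ = 48.15767′; 53 + 48.15767/60 = 53.802628
Lon: 0° + 1/60 + 28/3600 = 0 + 0.016667 + 0.007778 = 0.024444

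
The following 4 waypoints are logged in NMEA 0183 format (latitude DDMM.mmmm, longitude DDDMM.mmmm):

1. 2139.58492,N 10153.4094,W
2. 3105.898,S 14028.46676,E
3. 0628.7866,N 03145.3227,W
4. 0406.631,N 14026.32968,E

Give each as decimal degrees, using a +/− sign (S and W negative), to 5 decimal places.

Point 1:
  Lat: split at 2 digits → 21° and 39.58492′; 21 + 39.58492/60 = 21.659749
  N ⇒ keep positive
  λ: split at 3 digits → 101° and 53.4094′; 101 + 53.4094/60 = 101.890157
  W ⇒ negate
Point 2:
  Latitude: degrees = first 2 digits = 31, minutes = 5.898; 31 + 5.898/60 = 31.098300
  S → negative
  Lon: degrees = first 3 digits = 140, minutes = 28.46676; 140 + 28.46676/60 = 140.474446
  E → positive
Point 3:
  Latitude: degrees = first 2 digits = 6, minutes = 28.7866; 6 + 28.7866/60 = 6.479777
  N → positive
  λ: degrees = first 3 digits = 31, minutes = 45.3227; 31 + 45.3227/60 = 31.755378
  W → negative
Point 4:
  Lat: split at 2 digits → 04° and 6.631′; 4 + 6.631/60 = 4.110517
  N → positive
  Longitude: split at 3 digits → 140° and 26.32968′; 140 + 26.32968/60 = 140.438828
  E → positive

1. 21.65975, -101.89016
2. -31.09830, 140.47445
3. 6.47978, -31.75538
4. 4.11052, 140.43883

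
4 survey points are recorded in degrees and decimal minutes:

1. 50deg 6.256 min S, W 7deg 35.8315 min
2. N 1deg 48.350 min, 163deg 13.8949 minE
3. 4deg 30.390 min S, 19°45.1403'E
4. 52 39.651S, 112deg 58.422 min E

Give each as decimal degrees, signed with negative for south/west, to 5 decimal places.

Point 1:
  Lat: 50 + 6.256/60 = 50.104267
  S → negative
  Lon: 7 + 35.8315/60 = 7.597192
  W ⇒ negate
Point 2:
  Lat: 48.35′ = 0.805833°; total 1.805833
  N ⇒ keep positive
  Lon: 13.8949′ = 0.231582°; total 163.231582
  E → positive
Point 3:
  φ: 4 + 30.39/60 = 4.506500
  S ⇒ negate
  Lon: 19 + 45.1403/60 = 19.752338
  E → positive
Point 4:
  Latitude: 39.651′ = 0.660850°; total 52.660850
  hemisphere S, so the sign is −
  Longitude: 58.422′ = 0.973700°; total 112.973700
  E ⇒ keep positive

1. -50.10427, -7.59719
2. 1.80583, 163.23158
3. -4.50650, 19.75234
4. -52.66085, 112.97370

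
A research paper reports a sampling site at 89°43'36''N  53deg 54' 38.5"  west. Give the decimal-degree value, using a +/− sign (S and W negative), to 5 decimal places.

89.72667, -53.91069

Latitude: 89 + 43/60 + 36/3600 = 89.726667
N → positive
Longitude: 54′ + 38.5″ = 54.64167′; 53 + 54.64167/60 = 53.910694
W → negative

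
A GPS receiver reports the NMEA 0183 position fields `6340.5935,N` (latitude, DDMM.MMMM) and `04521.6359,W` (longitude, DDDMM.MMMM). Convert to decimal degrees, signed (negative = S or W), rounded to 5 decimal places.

Latitude: split at 2 digits → 63° and 40.5935′; 63 + 40.5935/60 = 63.676558
N ⇒ keep positive
Lon: degrees = first 3 digits = 45, minutes = 21.6359; 45 + 21.6359/60 = 45.360598
W → negative

63.67656, -45.36060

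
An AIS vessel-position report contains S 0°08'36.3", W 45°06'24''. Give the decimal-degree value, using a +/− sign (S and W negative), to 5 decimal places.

-0.14342, -45.10667

φ: 8′ + 36.3″ = 8.60500′; 0 + 8.60500/60 = 0.143417
hemisphere S, so the sign is −
Longitude: 45° + 6/60 + 24/3600 = 45 + 0.100000 + 0.006667 = 45.106667
W ⇒ negate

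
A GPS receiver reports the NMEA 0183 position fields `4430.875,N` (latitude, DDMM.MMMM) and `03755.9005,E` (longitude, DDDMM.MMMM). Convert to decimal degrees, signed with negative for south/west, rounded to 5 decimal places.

44.51458, 37.93168

Lat: split at 2 digits → 44° and 30.875′; 44 + 30.875/60 = 44.514583
N → positive
Lon: degrees = first 3 digits = 37, minutes = 55.9005; 37 + 55.9005/60 = 37.931675
E ⇒ keep positive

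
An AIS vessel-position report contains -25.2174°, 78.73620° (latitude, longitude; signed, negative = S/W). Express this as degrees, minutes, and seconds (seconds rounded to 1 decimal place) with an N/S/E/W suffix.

25°13′2.6″ S, 78°44′10.3″ E

Latitude is negative → S; |value| = 25.217400
Lat: 0.217400 × 60 = 13.04400′ → 13′, remainder × 60 = 2.640″
λ: whole degrees 78; 44.17200′ → 44′ and 10.320″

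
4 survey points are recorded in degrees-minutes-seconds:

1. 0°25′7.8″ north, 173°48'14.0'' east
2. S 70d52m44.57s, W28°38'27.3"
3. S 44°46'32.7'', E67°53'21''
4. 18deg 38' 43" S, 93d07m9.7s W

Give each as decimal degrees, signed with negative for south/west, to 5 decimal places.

Point 1:
  Lat: 0° + 25/60 + 7.8/3600 = 0 + 0.416667 + 0.002167 = 0.418833
  N → positive
  λ: 173° + 48/60 + 14/3600 = 173 + 0.800000 + 0.003889 = 173.803889
  E ⇒ keep positive
Point 2:
  Latitude: 70° + 52/60 + 44.57/3600 = 70 + 0.866667 + 0.012381 = 70.879047
  S → negative
  Longitude: 38′ + 27.3″ = 38.45500′; 28 + 38.45500/60 = 28.640917
  W ⇒ negate
Point 3:
  φ: 44 + 46/60 + 32.7/3600 = 44.775750
  S ⇒ negate
  Lon: 53′ + 21″ = 53.35000′; 67 + 53.35000/60 = 67.889167
  E → positive
Point 4:
  Latitude: 18° + 38/60 + 43/3600 = 18 + 0.633333 + 0.011944 = 18.645278
  S → negative
  Lon: 93 + 7/60 + 9.7/3600 = 93.119361
  W ⇒ negate

1. 0.41883, 173.80389
2. -70.87905, -28.64092
3. -44.77575, 67.88917
4. -18.64528, -93.11936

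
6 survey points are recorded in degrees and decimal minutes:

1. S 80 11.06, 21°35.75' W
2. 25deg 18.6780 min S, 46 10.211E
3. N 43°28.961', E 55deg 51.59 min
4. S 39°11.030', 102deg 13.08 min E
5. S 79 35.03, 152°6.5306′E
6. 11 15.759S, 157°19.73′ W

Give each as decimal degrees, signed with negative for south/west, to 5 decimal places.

1. -80.18433, -21.59583
2. -25.31130, 46.17018
3. 43.48268, 55.85983
4. -39.18383, 102.21800
5. -79.58383, 152.10884
6. -11.26265, -157.32883

Point 1:
  Latitude: 11.06′ = 0.184333°; total 80.184333
  S ⇒ negate
  Longitude: 21 + 35.75/60 = 21.595833
  hemisphere W, so the sign is −
Point 2:
  φ: 25 + 18.678/60 = 25.311300
  hemisphere S, so the sign is −
  Lon: 46 + 10.211/60 = 46.170183
  E → positive
Point 3:
  Lat: 28.961′ = 0.482683°; total 43.482683
  N ⇒ keep positive
  Lon: 55 + 51.59/60 = 55.859833
  E → positive
Point 4:
  Latitude: 11.03′ = 0.183833°; total 39.183833
  S ⇒ negate
  Longitude: 102 + 13.08/60 = 102.218000
  E → positive
Point 5:
  Lat: 79 + 35.03/60 = 79.583833
  S → negative
  Longitude: 6.5306′ = 0.108843°; total 152.108843
  E → positive
Point 6:
  φ: 15.759′ = 0.262650°; total 11.262650
  S ⇒ negate
  λ: 157 + 19.73/60 = 157.328833
  W ⇒ negate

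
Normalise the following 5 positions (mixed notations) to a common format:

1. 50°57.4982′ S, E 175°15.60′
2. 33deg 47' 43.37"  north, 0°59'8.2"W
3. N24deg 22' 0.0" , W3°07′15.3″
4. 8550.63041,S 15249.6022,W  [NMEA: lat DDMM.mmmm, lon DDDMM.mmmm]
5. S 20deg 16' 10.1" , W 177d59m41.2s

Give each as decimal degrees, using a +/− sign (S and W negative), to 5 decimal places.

1. -50.95830, 175.26000
2. 33.79538, -0.98561
3. 24.36667, -3.12092
4. -85.84384, -152.82670
5. -20.26947, -177.99478

Point 1:
  φ: 57.4982′ = 0.958303°; total 50.958303
  S ⇒ negate
  Lon: 15.6′ = 0.260000°; total 175.260000
  E → positive
Point 2:
  Latitude: 33° + 47/60 + 43.37/3600 = 33 + 0.783333 + 0.012047 = 33.795381
  N ⇒ keep positive
  Lon: 59′ + 8.2″ = 59.13667′; 0 + 59.13667/60 = 0.985611
  W ⇒ negate
Point 3:
  Latitude: 24 + 22/60 + 0/3600 = 24.366667
  N ⇒ keep positive
  Longitude: 3° + 7/60 + 15.3/3600 = 3 + 0.116667 + 0.004250 = 3.120917
  W → negative
Point 4:
  φ: degrees = first 2 digits = 85, minutes = 50.63041; 85 + 50.63041/60 = 85.843840
  hemisphere S, so the sign is −
  Longitude: degrees = first 3 digits = 152, minutes = 49.6022; 152 + 49.6022/60 = 152.826703
  hemisphere W, so the sign is −
Point 5:
  Latitude: 16′ + 10.1″ = 16.16833′; 20 + 16.16833/60 = 20.269472
  hemisphere S, so the sign is −
  λ: 177° + 59/60 + 41.2/3600 = 177 + 0.983333 + 0.011444 = 177.994778
  W → negative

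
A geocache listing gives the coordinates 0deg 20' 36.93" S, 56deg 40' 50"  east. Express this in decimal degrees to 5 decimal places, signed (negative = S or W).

Lat: 0° + 20/60 + 36.93/3600 = 0 + 0.333333 + 0.010258 = 0.343592
S ⇒ negate
Lon: 56° + 40/60 + 50/3600 = 56 + 0.666667 + 0.013889 = 56.680556
E → positive

-0.34359, 56.68056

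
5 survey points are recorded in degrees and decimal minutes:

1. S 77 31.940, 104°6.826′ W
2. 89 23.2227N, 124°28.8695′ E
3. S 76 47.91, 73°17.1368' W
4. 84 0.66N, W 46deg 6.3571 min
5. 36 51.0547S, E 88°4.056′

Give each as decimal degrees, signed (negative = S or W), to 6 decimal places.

Point 1:
  Lat: 31.94′ = 0.532333°; total 77.5323333
  S → negative
  λ: 104 + 6.826/60 = 104.1137667
  W → negative
Point 2:
  φ: 23.2227′ = 0.387045°; total 89.3870450
  N ⇒ keep positive
  Lon: 28.8695′ = 0.481158°; total 124.4811583
  E ⇒ keep positive
Point 3:
  φ: 47.91′ = 0.798500°; total 76.7985000
  S ⇒ negate
  Lon: 17.1368′ = 0.285613°; total 73.2856133
  hemisphere W, so the sign is −
Point 4:
  φ: 0.66′ = 0.011000°; total 84.0110000
  N → positive
  Longitude: 6.3571′ = 0.105952°; total 46.1059517
  W → negative
Point 5:
  Lat: 51.0547′ = 0.850912°; total 36.8509117
  S → negative
  Lon: 88 + 4.056/60 = 88.0676000
  E → positive

1. -77.532333, -104.113767
2. 89.387045, 124.481158
3. -76.798500, -73.285613
4. 84.011000, -46.105952
5. -36.850912, 88.067600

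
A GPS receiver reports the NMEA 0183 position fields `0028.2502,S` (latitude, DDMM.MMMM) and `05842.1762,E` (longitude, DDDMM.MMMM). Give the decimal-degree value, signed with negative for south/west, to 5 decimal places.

Latitude: split at 2 digits → 00° and 28.2502′; 0 + 28.2502/60 = 0.470837
S → negative
Lon: degrees = first 3 digits = 58, minutes = 42.1762; 58 + 42.1762/60 = 58.702937
E → positive

-0.47084, 58.70294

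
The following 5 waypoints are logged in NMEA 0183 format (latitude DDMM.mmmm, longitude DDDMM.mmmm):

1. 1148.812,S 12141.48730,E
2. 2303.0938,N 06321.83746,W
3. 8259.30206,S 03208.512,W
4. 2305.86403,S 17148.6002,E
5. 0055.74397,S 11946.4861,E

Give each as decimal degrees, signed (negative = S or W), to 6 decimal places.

1. -11.813533, 121.691455
2. 23.051563, -63.363958
3. -82.988368, -32.141867
4. -23.097734, 171.810003
5. -0.929066, 119.774768

Point 1:
  Lat: degrees = first 2 digits = 11, minutes = 48.812; 11 + 48.812/60 = 11.8135333
  S ⇒ negate
  Lon: degrees = first 3 digits = 121, minutes = 41.4873; 121 + 41.4873/60 = 121.6914550
  E → positive
Point 2:
  Latitude: split at 2 digits → 23° and 3.0938′; 23 + 3.0938/60 = 23.0515633
  N ⇒ keep positive
  Lon: degrees = first 3 digits = 63, minutes = 21.83746; 63 + 21.83746/60 = 63.3639577
  W ⇒ negate
Point 3:
  Lat: degrees = first 2 digits = 82, minutes = 59.30206; 82 + 59.30206/60 = 82.9883677
  hemisphere S, so the sign is −
  Lon: split at 3 digits → 032° and 8.512′; 32 + 8.512/60 = 32.1418667
  W → negative
Point 4:
  Latitude: split at 2 digits → 23° and 5.86403′; 23 + 5.86403/60 = 23.0977338
  hemisphere S, so the sign is −
  Longitude: split at 3 digits → 171° and 48.6002′; 171 + 48.6002/60 = 171.8100033
  E ⇒ keep positive
Point 5:
  Latitude: degrees = first 2 digits = 0, minutes = 55.74397; 0 + 55.74397/60 = 0.9290662
  S ⇒ negate
  λ: split at 3 digits → 119° and 46.4861′; 119 + 46.4861/60 = 119.7747683
  E ⇒ keep positive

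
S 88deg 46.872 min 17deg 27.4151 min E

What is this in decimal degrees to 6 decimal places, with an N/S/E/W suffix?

Latitude: 88 + 46.872/60 = 88.7812000
λ: 17 + 27.4151/60 = 17.4569183

88.781200° S, 17.456918° E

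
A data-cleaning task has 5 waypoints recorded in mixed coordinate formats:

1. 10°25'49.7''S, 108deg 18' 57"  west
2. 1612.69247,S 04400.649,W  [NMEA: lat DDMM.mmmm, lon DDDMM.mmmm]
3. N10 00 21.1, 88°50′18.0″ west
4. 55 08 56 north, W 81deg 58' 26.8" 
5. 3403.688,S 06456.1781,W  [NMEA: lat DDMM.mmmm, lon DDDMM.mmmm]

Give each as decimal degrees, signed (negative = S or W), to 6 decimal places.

1. -10.430472, -108.315833
2. -16.211541, -44.010817
3. 10.005861, -88.838333
4. 55.148889, -81.974111
5. -34.061467, -64.936302

Point 1:
  Latitude: 25′ + 49.7″ = 25.82833′; 10 + 25.82833/60 = 10.4304722
  S → negative
  Longitude: 108° + 18/60 + 57/3600 = 108 + 0.300000 + 0.015833 = 108.3158333
  hemisphere W, so the sign is −
Point 2:
  Lat: degrees = first 2 digits = 16, minutes = 12.69247; 16 + 12.69247/60 = 16.2115412
  S ⇒ negate
  Longitude: split at 3 digits → 044° and 0.649′; 44 + 0.649/60 = 44.0108167
  W → negative
Point 3:
  Latitude: 0′ + 21.1″ = 0.35167′; 10 + 0.35167/60 = 10.0058611
  N ⇒ keep positive
  Lon: 50′ + 18″ = 50.30000′; 88 + 50.30000/60 = 88.8383333
  W ⇒ negate
Point 4:
  Lat: 8′ + 56″ = 8.93333′; 55 + 8.93333/60 = 55.1488889
  N → positive
  Longitude: 81 + 58/60 + 26.8/3600 = 81.9741111
  W → negative
Point 5:
  Lat: degrees = first 2 digits = 34, minutes = 3.688; 34 + 3.688/60 = 34.0614667
  S → negative
  Longitude: degrees = first 3 digits = 64, minutes = 56.1781; 64 + 56.1781/60 = 64.9363017
  W → negative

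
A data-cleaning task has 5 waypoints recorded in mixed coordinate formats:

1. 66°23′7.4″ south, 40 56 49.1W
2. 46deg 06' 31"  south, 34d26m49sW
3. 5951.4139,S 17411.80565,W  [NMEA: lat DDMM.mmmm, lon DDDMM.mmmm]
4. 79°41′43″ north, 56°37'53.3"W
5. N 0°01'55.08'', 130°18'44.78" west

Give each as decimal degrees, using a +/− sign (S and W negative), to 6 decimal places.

1. -66.385389, -40.946972
2. -46.108611, -34.446944
3. -59.856898, -174.196761
4. 79.695278, -56.631472
5. 0.031967, -130.312439

Point 1:
  Latitude: 66° + 23/60 + 7.4/3600 = 66 + 0.383333 + 0.002056 = 66.3853889
  hemisphere S, so the sign is −
  Lon: 56′ + 49.1″ = 56.81833′; 40 + 56.81833/60 = 40.9469722
  W → negative
Point 2:
  Lat: 6′ + 31″ = 6.51667′; 46 + 6.51667/60 = 46.1086111
  S ⇒ negate
  Longitude: 34 + 26/60 + 49/3600 = 34.4469444
  W → negative
Point 3:
  Lat: split at 2 digits → 59° and 51.4139′; 59 + 51.4139/60 = 59.8568983
  hemisphere S, so the sign is −
  λ: split at 3 digits → 174° and 11.80565′; 174 + 11.80565/60 = 174.1967608
  W → negative
Point 4:
  Lat: 79° + 41/60 + 43/3600 = 79 + 0.683333 + 0.011944 = 79.6952778
  N ⇒ keep positive
  Longitude: 56° + 37/60 + 53.3/3600 = 56 + 0.616667 + 0.014806 = 56.6314722
  W → negative
Point 5:
  Lat: 1′ + 55.08″ = 1.91800′; 0 + 1.91800/60 = 0.0319667
  N → positive
  λ: 130° + 18/60 + 44.78/3600 = 130 + 0.300000 + 0.012439 = 130.3124389
  W ⇒ negate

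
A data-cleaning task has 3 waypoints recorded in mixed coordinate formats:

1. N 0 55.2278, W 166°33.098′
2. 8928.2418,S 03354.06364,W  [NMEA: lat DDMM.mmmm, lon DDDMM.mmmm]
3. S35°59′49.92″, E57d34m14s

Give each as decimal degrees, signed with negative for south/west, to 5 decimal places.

1. 0.92046, -166.55163
2. -89.47070, -33.90106
3. -35.99720, 57.57056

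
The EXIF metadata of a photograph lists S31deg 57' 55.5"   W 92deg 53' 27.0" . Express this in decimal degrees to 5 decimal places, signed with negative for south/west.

-31.96542, -92.89083

Latitude: 31 + 57/60 + 55.5/3600 = 31.965417
S ⇒ negate
Longitude: 92 + 53/60 + 27/3600 = 92.890833
W → negative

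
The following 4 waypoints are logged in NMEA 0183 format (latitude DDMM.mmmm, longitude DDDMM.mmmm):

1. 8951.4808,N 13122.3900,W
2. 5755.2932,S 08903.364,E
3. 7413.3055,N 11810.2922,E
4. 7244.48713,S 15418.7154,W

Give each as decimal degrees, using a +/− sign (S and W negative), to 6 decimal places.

1. 89.858013, -131.373167
2. -57.921553, 89.056067
3. 74.221758, 118.171537
4. -72.741452, -154.311923

Point 1:
  Lat: split at 2 digits → 89° and 51.4808′; 89 + 51.4808/60 = 89.8580133
  N ⇒ keep positive
  Lon: split at 3 digits → 131° and 22.39′; 131 + 22.39/60 = 131.3731667
  hemisphere W, so the sign is −
Point 2:
  Latitude: split at 2 digits → 57° and 55.2932′; 57 + 55.2932/60 = 57.9215533
  S → negative
  Lon: degrees = first 3 digits = 89, minutes = 3.364; 89 + 3.364/60 = 89.0560667
  E → positive
Point 3:
  Latitude: degrees = first 2 digits = 74, minutes = 13.3055; 74 + 13.3055/60 = 74.2217583
  N ⇒ keep positive
  Lon: degrees = first 3 digits = 118, minutes = 10.2922; 118 + 10.2922/60 = 118.1715367
  E → positive
Point 4:
  Lat: split at 2 digits → 72° and 44.48713′; 72 + 44.48713/60 = 72.7414522
  S ⇒ negate
  Lon: degrees = first 3 digits = 154, minutes = 18.7154; 154 + 18.7154/60 = 154.3119233
  W ⇒ negate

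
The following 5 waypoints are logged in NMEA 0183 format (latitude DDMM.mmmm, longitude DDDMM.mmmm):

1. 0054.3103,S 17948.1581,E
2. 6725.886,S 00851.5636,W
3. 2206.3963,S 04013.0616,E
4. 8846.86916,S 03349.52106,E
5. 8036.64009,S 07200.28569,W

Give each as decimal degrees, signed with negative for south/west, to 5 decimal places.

1. -0.90517, 179.80264
2. -67.43143, -8.85939
3. -22.10661, 40.21769
4. -88.78115, 33.82535
5. -80.61067, -72.00476

Point 1:
  Lat: degrees = first 2 digits = 0, minutes = 54.3103; 0 + 54.3103/60 = 0.905172
  hemisphere S, so the sign is −
  Lon: split at 3 digits → 179° and 48.1581′; 179 + 48.1581/60 = 179.802635
  E ⇒ keep positive
Point 2:
  Latitude: split at 2 digits → 67° and 25.886′; 67 + 25.886/60 = 67.431433
  S ⇒ negate
  λ: split at 3 digits → 008° and 51.5636′; 8 + 51.5636/60 = 8.859393
  W ⇒ negate
Point 3:
  φ: split at 2 digits → 22° and 6.3963′; 22 + 6.3963/60 = 22.106605
  hemisphere S, so the sign is −
  λ: split at 3 digits → 040° and 13.0616′; 40 + 13.0616/60 = 40.217693
  E ⇒ keep positive
Point 4:
  φ: split at 2 digits → 88° and 46.86916′; 88 + 46.86916/60 = 88.781153
  S → negative
  Longitude: degrees = first 3 digits = 33, minutes = 49.52106; 33 + 49.52106/60 = 33.825351
  E ⇒ keep positive
Point 5:
  Lat: split at 2 digits → 80° and 36.64009′; 80 + 36.64009/60 = 80.610668
  S ⇒ negate
  Longitude: split at 3 digits → 072° and 0.28569′; 72 + 0.28569/60 = 72.004762
  W → negative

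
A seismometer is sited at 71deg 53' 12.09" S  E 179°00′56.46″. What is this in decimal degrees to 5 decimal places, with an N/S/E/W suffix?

Latitude: 71 + 53/60 + 12.09/3600 = 71.886692
Longitude: 179 + 0/60 + 56.46/3600 = 179.015683

71.88669° S, 179.01568° E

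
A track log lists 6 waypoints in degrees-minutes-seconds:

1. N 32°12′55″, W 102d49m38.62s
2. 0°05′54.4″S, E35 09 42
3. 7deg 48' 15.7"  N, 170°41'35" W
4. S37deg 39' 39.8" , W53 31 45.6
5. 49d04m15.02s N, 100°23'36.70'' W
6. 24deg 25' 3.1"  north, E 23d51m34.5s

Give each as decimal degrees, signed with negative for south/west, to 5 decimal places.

1. 32.21528, -102.82739
2. -0.09844, 35.16167
3. 7.80436, -170.69306
4. -37.66106, -53.52933
5. 49.07084, -100.39353
6. 24.41753, 23.85958

Point 1:
  Latitude: 32 + 12/60 + 55/3600 = 32.215278
  N → positive
  λ: 102° + 49/60 + 38.62/3600 = 102 + 0.816667 + 0.010728 = 102.827394
  hemisphere W, so the sign is −
Point 2:
  Latitude: 0° + 5/60 + 54.4/3600 = 0 + 0.083333 + 0.015111 = 0.098444
  hemisphere S, so the sign is −
  Lon: 35 + 9/60 + 42/3600 = 35.161667
  E ⇒ keep positive
Point 3:
  φ: 7 + 48/60 + 15.7/3600 = 7.804361
  N → positive
  λ: 170 + 41/60 + 35/3600 = 170.693056
  hemisphere W, so the sign is −
Point 4:
  φ: 37 + 39/60 + 39.8/3600 = 37.661056
  hemisphere S, so the sign is −
  Lon: 53 + 31/60 + 45.6/3600 = 53.529333
  hemisphere W, so the sign is −
Point 5:
  Latitude: 49 + 4/60 + 15.02/3600 = 49.070839
  N → positive
  Lon: 23′ + 36.7″ = 23.61167′; 100 + 23.61167/60 = 100.393528
  hemisphere W, so the sign is −
Point 6:
  Lat: 24° + 25/60 + 3.1/3600 = 24 + 0.416667 + 0.000861 = 24.417528
  N ⇒ keep positive
  Lon: 23° + 51/60 + 34.5/3600 = 23 + 0.850000 + 0.009583 = 23.859583
  E ⇒ keep positive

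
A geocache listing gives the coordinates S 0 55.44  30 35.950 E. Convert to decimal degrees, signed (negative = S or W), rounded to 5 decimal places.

-0.92400, 30.59917

Latitude: 0 + 55.44/60 = 0.924000
S → negative
Lon: 30 + 35.95/60 = 30.599167
E ⇒ keep positive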